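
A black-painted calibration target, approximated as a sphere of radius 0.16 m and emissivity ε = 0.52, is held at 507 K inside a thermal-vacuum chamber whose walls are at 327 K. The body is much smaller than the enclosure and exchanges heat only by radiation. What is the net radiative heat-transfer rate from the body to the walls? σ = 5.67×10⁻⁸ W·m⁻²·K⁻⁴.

For a small grey body in a large enclosure: P_net = εσA(T_body⁴ − T_wall⁴).
A = 4πr² = 0.3217 m²; T_body⁴ − T_wall⁴ = 6.607×10¹⁰ − 1.143×10¹⁰ = 5.464×10¹⁰ K⁴.
|P_net| = 0.52·5.67×10⁻⁸·0.3217·5.464×10¹⁰.

P_net ≈ 518 W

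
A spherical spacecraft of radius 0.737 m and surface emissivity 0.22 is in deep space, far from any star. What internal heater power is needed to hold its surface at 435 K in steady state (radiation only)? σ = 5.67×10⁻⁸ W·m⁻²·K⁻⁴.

P = εσ·4πr²·T⁴.
4πr² = 6.826 m²; T⁴ = 3.581×10¹⁰ K⁴.
P = 0.22·5.67×10⁻⁸·6.826·3.581×10¹⁰.

P ≈ 3050 W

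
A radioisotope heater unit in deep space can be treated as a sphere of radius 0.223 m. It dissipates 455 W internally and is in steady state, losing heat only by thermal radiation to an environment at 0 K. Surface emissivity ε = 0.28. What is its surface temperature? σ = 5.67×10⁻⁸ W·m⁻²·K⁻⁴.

Steady state: internal power = radiated power, P = εσA T⁴.
Radiating area A = 4πr² = 0.6249 m².
T⁴ = P/(εσA) = 455/(0.28·5.67×10⁻⁸·0.6249) = 4.586×10¹⁰ K⁴.
T = (4.586×10¹⁰)^(1/4).

T ≈ 463 K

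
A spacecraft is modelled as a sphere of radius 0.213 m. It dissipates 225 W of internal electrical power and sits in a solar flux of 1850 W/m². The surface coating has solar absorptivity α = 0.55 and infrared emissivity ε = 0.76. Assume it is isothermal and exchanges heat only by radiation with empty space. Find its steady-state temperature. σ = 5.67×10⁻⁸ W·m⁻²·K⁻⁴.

At steady state, absorbed solar power + internal power = radiated power.
Absorbed: α·S·A_cross = 0.55·1850·0.1425 = 145.0 W (cross-section πr²).
Total input = 145.0 + 225 = 370.0 W.
Radiated: εσ·A_surf·T⁴ with A_surf = 4πr² = 0.5701 m².
T⁴ = 370.0/(0.76·5.67×10⁻⁸·0.5701) = 1.506×10¹⁰ K⁴.

T ≈ 350 K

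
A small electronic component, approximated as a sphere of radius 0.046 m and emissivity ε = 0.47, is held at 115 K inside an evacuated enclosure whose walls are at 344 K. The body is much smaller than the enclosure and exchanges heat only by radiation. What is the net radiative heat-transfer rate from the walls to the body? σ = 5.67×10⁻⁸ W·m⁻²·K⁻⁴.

For a small grey body in a large enclosure: P_net = εσA(T_body⁴ − T_wall⁴).
A = 4πr² = 0.02659 m²; T_body⁴ − T_wall⁴ = 1.749×10⁸ − 1.400×10¹⁰ = -1.383×10¹⁰ K⁴.
|P_net| = 0.47·5.67×10⁻⁸·0.02659·1.383×10¹⁰.

P_net ≈ 9.80 W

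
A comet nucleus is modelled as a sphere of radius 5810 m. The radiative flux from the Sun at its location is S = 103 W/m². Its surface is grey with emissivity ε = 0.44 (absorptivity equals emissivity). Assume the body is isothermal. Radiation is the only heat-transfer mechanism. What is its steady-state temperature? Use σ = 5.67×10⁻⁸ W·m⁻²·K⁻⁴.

T ≈ 146 K

At equilibrium, absorbed power = emitted power.
Absorbing cross-section = πr² = 1.060×10⁸ m²; emitting surface = 4πr² = 4.242×10⁸ m² (ratio 4).
εS·A_cross = εσ·A_surf·T⁴  ⇒  T⁴ = S/(4σ)   (ε cancels).
T⁴ = 103/(4·5.67×10⁻⁸) = 4.541×10⁸ K⁴.
T = (4.541×10⁸)^(1/4).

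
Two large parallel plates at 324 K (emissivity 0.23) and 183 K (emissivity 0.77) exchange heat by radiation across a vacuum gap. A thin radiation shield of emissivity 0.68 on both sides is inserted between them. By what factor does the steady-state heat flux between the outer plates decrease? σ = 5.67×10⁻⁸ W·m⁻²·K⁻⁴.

factor ≈ 1.42

Without shield: q₀ = σΔ(T⁴)/(1/ε₁+1/ε₂−1) with denominator 4.647.
With shield the two gaps are in series; the resistances add: (1/ε₁+1/ε_s−1)+(1/ε_s+1/ε₂−1) = 4.818+1.769 = 6.588.
Heat-flux ratio q₀/q = 6.588/4.647.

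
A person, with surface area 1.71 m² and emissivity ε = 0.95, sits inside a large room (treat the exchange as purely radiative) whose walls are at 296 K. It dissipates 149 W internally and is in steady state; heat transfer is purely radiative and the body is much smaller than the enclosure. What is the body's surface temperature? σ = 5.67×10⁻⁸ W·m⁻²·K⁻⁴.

For a small grey body in a large enclosure, net radiated power = εσA(T⁴ − T_w⁴).
Steady state: P = εσA(T⁴ − T_w⁴) with A = 1.71 m².
T⁴ = P/(εσA) + T_w⁴ = 149/(0.95·5.67×10⁻⁸·1.710) + (296)⁴
    = 1.618×10⁹ + 7.677×10⁹ = 9.294×10⁹ K⁴.

T ≈ 310 K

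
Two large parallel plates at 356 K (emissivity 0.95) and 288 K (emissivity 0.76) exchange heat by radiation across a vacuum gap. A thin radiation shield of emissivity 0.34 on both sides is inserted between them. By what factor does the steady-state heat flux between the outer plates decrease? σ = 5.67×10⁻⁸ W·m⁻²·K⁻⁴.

factor ≈ 4.57

Without shield: q₀ = σΔ(T⁴)/(1/ε₁+1/ε₂−1) with denominator 1.368.
With shield the two gaps are in series; the resistances add: (1/ε₁+1/ε_s−1)+(1/ε_s+1/ε₂−1) = 2.994+3.257 = 6.251.
Heat-flux ratio q₀/q = 6.251/1.368.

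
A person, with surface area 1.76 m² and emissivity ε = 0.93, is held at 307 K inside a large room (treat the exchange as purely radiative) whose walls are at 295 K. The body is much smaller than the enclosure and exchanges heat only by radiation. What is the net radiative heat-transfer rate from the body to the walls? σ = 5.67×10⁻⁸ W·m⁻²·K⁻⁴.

For a small grey body in a large enclosure: P_net = εσA(T_body⁴ − T_wall⁴).
A = 1.76 m²; T_body⁴ − T_wall⁴ = 8.883×10⁹ − 7.573×10⁹ = 1.310×10⁹ K⁴.
|P_net| = 0.93·5.67×10⁻⁸·1.760·1.310×10⁹.

P_net ≈ 122 W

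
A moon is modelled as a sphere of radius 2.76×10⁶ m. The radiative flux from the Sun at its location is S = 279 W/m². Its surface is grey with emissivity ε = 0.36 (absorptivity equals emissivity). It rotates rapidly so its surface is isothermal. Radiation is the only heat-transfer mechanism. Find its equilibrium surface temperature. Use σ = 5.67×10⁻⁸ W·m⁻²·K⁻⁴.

At equilibrium, absorbed power = emitted power.
Absorbing cross-section = πr² = 2.393×10¹³ m²; emitting surface = 4πr² = 9.573×10¹³ m² (ratio 4).
εS·A_cross = εσ·A_surf·T⁴  ⇒  T⁴ = S/(4σ)   (ε cancels).
T⁴ = 279/(4·5.67×10⁻⁸) = 1.230×10⁹ K⁴.
T = (1.230×10⁹)^(1/4).

T ≈ 187 K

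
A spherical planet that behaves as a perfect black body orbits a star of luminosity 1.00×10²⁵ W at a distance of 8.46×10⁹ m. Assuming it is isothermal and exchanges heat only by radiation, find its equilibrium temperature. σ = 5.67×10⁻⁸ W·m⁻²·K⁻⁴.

T ≈ 471 K

First find the stellar flux at distance d: S = L/(4πd²) = 1.00×10²⁵/(4π·(8.46×10⁹)²) = 11120 W/m².
For an isothermal sphere, absorbed (1−a)S·πr² = emitted σ·4πr²·T⁴, so T⁴ = (1−a)S/(4σ).
T⁴ = 1.00·11120/(4·5.67×10⁻⁸) = 4.902×10¹⁰ K⁴.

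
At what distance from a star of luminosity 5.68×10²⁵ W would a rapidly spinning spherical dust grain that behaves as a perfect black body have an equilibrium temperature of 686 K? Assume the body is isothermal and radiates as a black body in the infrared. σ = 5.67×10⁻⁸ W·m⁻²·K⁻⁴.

For an isothermal black-emitting sphere, (1−a)S·πr² = σ·4πr²·T⁴ ⇒ S = 4σT⁴/(1−a).
S = 4·5.67×10⁻⁸·(686)⁴/1.00 = 50230 W/m².
Flux falls as S = L/(4πd²), so d = √(L/(4πS)) = √(5.68×10²⁵/(4π·50230)).

d ≈ 9.49×10⁹ m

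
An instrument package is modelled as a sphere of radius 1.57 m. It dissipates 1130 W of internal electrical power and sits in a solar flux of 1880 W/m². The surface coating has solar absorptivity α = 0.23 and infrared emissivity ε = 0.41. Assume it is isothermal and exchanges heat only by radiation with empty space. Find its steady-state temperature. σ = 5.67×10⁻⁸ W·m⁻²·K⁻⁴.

At steady state, absorbed solar power + internal power = radiated power.
Absorbed: α·S·A_cross = 0.23·1880·7.744 = 3348 W (cross-section πr²).
Total input = 3348 + 1130 = 4478 W.
Radiated: εσ·A_surf·T⁴ with A_surf = 4πr² = 30.97 m².
T⁴ = 4478/(0.41·5.67×10⁻⁸·30.97) = 6.219×10⁹ K⁴.

T ≈ 281 K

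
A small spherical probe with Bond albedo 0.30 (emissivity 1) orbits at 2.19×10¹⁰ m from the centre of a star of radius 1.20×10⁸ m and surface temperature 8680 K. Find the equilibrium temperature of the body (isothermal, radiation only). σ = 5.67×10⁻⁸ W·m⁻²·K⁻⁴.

The star's surface emits σT_*⁴; at distance d the flux is S = σT_*⁴(R_*/d)².
S = 5.67×10⁻⁸·(8680)⁴·(1.20×10⁸/2.19×10¹⁰)² = 9664 W/m².
For an isothermal sphere T⁴ = (1−a)S/(4σ) = 2.983×10¹⁰ K⁴.

T ≈ 416 K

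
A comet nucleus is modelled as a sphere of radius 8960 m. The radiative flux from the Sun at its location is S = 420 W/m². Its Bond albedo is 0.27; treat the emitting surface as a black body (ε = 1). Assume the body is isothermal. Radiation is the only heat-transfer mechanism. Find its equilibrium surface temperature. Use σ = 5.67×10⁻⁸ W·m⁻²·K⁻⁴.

T ≈ 192 K

At equilibrium, absorbed power = emitted power.
Absorbing cross-section = πr² = 2.522×10⁸ m²; emitting surface = 4πr² = 1.009×10⁹ m² (ratio 4).
(1−a)S·A_cross = εσ·A_surf·T⁴  ⇒  T⁴ = (1−a)S/(4σ).
T⁴ = 0.730·420/(4·5.67×10⁻⁸) = 1.352×10⁹ K⁴.
T = (1.352×10⁹)^(1/4).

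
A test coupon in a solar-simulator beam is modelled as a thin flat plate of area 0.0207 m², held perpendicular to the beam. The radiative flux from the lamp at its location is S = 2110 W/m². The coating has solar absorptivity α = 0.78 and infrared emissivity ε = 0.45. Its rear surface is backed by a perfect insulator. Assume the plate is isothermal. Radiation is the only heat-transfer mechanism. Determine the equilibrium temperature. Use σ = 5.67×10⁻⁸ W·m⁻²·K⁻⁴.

At equilibrium, absorbed power = emitted power.
Absorbing cross-section = A = 0.02070 m²; emitting surface = A = 0.02070 m² (ratio 1).
αS·A_cross = εσ·A_surf·T⁴  ⇒  T⁴ = αS/(ε·1σ).
T⁴ = 0.780·2110/(0.45·1·5.67×10⁻⁸) = 6.450×10¹⁰ K⁴.
T = (6.450×10¹⁰)^(1/4).

T ≈ 504 K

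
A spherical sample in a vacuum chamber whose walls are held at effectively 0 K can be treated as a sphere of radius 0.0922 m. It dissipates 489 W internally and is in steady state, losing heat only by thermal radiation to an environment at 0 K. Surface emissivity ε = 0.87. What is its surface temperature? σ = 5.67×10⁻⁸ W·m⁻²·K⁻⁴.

T ≈ 552 K

Steady state: internal power = radiated power, P = εσA T⁴.
Radiating area A = 4πr² = 0.1068 m².
T⁴ = P/(εσA) = 489/(0.87·5.67×10⁻⁸·0.1068) = 9.280×10¹⁰ K⁴.
T = (9.280×10¹⁰)^(1/4).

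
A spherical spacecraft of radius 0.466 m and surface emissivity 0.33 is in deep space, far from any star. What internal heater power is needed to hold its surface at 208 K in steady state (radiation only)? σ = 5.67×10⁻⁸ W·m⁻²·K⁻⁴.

P ≈ 95.6 W

P = εσ·4πr²·T⁴.
4πr² = 2.729 m²; T⁴ = 1.872×10⁹ K⁴.
P = 0.33·5.67×10⁻⁸·2.729·1.872×10⁹.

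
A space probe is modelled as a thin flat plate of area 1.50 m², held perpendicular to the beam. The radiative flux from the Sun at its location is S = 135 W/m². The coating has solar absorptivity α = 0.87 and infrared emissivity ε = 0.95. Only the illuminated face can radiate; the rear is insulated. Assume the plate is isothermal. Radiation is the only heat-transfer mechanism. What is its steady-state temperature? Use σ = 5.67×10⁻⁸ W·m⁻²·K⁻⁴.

T ≈ 216 K

At equilibrium, absorbed power = emitted power.
Absorbing cross-section = A = 1.500 m²; emitting surface = A = 1.500 m² (ratio 1).
αS·A_cross = εσ·A_surf·T⁴  ⇒  T⁴ = αS/(ε·1σ).
T⁴ = 0.870·135/(0.95·1·5.67×10⁻⁸) = 2.180×10⁹ K⁴.
T = (2.180×10⁹)^(1/4).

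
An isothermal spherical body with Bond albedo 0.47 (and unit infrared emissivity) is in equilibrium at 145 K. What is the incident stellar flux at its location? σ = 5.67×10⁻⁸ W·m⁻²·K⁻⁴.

S ≈ 189 W/m²

(1−a)S·πr² = σ·4πr²·T⁴ ⇒ S = 4σT⁴/(1−a).
S = 4·5.67×10⁻⁸·4.421×10⁸/0.530.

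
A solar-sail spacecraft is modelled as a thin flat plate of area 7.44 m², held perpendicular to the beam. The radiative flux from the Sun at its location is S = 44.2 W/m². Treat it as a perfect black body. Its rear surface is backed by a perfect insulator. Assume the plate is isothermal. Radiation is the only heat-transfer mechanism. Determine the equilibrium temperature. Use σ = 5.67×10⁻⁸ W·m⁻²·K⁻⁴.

At equilibrium, absorbed power = emitted power.
Absorbing cross-section = A = 7.440 m²; emitting surface = A = 7.440 m² (ratio 1).
S·A_cross = εσ·A_surf·T⁴  ⇒  T⁴ = S/(1σ).
T⁴ = 1.00·44.2/(1·5.67×10⁻⁸) = 7.795×10⁸ K⁴.
T = (7.795×10⁸)^(1/4).

T ≈ 167 K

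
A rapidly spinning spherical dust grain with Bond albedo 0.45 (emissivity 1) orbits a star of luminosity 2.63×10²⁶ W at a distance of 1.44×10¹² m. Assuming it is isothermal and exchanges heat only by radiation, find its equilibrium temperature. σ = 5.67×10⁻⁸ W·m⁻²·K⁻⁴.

T ≈ 70.3 K

First find the stellar flux at distance d: S = L/(4πd²) = 2.63×10²⁶/(4π·(1.44×10¹²)²) = 10.09 W/m².
For an isothermal sphere, absorbed (1−a)S·πr² = emitted σ·4πr²·T⁴, so T⁴ = (1−a)S/(4σ).
T⁴ = 0.550·10.09/(4·5.67×10⁻⁸) = 2.448×10⁷ K⁴.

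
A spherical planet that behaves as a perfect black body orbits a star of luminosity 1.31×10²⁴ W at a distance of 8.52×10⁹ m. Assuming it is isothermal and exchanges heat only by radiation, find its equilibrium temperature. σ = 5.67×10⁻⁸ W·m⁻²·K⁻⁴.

First find the stellar flux at distance d: S = L/(4πd²) = 1.31×10²⁴/(4π·(8.52×10⁹)²) = 1436 W/m².
For an isothermal sphere, absorbed (1−a)S·πr² = emitted σ·4πr²·T⁴, so T⁴ = (1−a)S/(4σ).
T⁴ = 1.00·1436/(4·5.67×10⁻⁸) = 6.332×10⁹ K⁴.

T ≈ 282 K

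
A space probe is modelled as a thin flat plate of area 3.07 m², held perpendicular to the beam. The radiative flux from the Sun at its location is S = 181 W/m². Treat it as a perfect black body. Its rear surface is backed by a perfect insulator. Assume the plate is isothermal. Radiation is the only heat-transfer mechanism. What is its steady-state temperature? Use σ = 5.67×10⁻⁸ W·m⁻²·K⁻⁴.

T ≈ 238 K

At equilibrium, absorbed power = emitted power.
Absorbing cross-section = A = 3.070 m²; emitting surface = A = 3.070 m² (ratio 1).
S·A_cross = εσ·A_surf·T⁴  ⇒  T⁴ = S/(1σ).
T⁴ = 1.00·181/(1·5.67×10⁻⁸) = 3.192×10⁹ K⁴.
T = (3.192×10⁹)^(1/4).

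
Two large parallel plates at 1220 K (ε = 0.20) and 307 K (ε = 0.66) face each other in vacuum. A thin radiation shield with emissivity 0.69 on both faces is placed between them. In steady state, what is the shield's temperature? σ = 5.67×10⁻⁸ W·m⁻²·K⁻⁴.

In steady state the net flux on the hot side equals that on the cold side.
σ(T₁⁴−T_s⁴)/D₁ = σ(T_s⁴−T₂⁴)/D₂, with D₁ = 1/ε₁+1/ε_s−1 = 5.449, D₂ = 1/ε_s+1/ε₂−1 = 1.964.
Solve for T_s⁴: T_s⁴ = (D₂·T₁⁴ + D₁·T₂⁴)/(D₁+D₂) = 5.935×10¹¹ K⁴.

T_s ≈ 878 K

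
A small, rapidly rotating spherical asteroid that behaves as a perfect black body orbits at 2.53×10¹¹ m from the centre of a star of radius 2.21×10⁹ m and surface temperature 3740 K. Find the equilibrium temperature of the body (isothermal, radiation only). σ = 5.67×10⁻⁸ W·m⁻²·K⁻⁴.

The star's surface emits σT_*⁴; at distance d the flux is S = σT_*⁴(R_*/d)².
S = 5.67×10⁻⁸·(3740)⁴·(2.21×10⁹/2.53×10¹¹)² = 846.5 W/m².
For an isothermal sphere T⁴ = (1−a)S/(4σ) = 3.732×10⁹ K⁴.

T ≈ 247 K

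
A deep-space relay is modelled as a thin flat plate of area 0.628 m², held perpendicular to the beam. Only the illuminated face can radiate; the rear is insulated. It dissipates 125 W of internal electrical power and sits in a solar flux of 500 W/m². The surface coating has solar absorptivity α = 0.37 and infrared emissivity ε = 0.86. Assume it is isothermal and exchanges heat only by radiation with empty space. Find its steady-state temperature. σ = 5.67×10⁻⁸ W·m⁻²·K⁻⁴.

T ≈ 298 K

At steady state, absorbed solar power + internal power = radiated power.
Absorbed: α·S·A_cross = 0.37·500·0.6280 = 116.2 W (cross-section A).
Total input = 116.2 + 125 = 241.2 W.
Radiated: εσ·A_surf·T⁴ with A_surf = A = 0.6280 m².
T⁴ = 241.2/(0.86·5.67×10⁻⁸·0.6280) = 7.876×10⁹ K⁴.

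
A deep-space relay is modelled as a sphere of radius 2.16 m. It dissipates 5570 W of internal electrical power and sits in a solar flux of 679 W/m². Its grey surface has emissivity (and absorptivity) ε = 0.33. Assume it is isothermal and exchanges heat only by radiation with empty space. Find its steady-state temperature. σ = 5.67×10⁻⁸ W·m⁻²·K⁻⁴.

At steady state, absorbed solar power + internal power = radiated power.
Absorbed: α·S·A_cross = 0.33·679·14.66 = 3284 W (cross-section πr²).
Total input = 3284 + 5570 = 8854 W.
Radiated: εσ·A_surf·T⁴ with A_surf = 4πr² = 58.63 m².
T⁴ = 8854/(0.33·5.67×10⁻⁸·58.63) = 8.071×10⁹ K⁴.

T ≈ 300 K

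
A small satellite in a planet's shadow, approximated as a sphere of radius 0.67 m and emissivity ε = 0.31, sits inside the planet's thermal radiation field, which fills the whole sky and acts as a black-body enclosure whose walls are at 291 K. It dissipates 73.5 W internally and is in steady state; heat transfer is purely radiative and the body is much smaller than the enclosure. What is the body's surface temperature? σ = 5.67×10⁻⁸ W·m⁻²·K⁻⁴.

For a small grey body in a large enclosure, net radiated power = εσA(T⁴ − T_w⁴).
Steady state: P = εσA(T⁴ − T_w⁴) with A = 4πr² = 5.641 m².
T⁴ = P/(εσA) + T_w⁴ = 73.5/(0.31·5.67×10⁻⁸·5.641) + (291)⁴
    = 7.413×10⁸ + 7.171×10⁹ = 7.912×10⁹ K⁴.

T ≈ 298 K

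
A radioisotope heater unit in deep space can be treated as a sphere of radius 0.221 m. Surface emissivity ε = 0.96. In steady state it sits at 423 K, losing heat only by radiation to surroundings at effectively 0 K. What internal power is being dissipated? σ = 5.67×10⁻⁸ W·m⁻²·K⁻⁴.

Steady state: P = εσA T⁴.
A = 4πr² = 0.6138 m²; T⁴ = (423)⁴ = 3.202×10¹⁰ K⁴.
P = 0.96 × 5.67×10⁻⁸ × 0.6138 × 3.202×10¹⁰.

P ≈ 1070 W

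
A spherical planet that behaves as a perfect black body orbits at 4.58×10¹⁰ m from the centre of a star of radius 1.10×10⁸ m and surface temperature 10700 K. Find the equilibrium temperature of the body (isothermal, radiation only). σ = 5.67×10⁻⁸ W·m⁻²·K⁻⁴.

The star's surface emits σT_*⁴; at distance d the flux is S = σT_*⁴(R_*/d)².
S = 5.67×10⁻⁸·(10700)⁴·(1.10×10⁸/4.58×10¹⁰)² = 4287 W/m².
For an isothermal sphere T⁴ = (1−a)S/(4σ) = 1.890×10¹⁰ K⁴.

T ≈ 371 K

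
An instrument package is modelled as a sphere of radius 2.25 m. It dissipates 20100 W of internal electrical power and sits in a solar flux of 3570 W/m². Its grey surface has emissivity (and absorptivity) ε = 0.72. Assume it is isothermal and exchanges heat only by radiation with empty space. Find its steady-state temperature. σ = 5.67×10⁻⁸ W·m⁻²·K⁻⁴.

At steady state, absorbed solar power + internal power = radiated power.
Absorbed: α·S·A_cross = 0.72·3570·15.90 = 40880 W (cross-section πr²).
Total input = 40880 + 20100 = 60980 W.
Radiated: εσ·A_surf·T⁴ with A_surf = 4πr² = 63.62 m².
T⁴ = 60980/(0.72·5.67×10⁻⁸·63.62) = 2.348×10¹⁰ K⁴.

T ≈ 391 K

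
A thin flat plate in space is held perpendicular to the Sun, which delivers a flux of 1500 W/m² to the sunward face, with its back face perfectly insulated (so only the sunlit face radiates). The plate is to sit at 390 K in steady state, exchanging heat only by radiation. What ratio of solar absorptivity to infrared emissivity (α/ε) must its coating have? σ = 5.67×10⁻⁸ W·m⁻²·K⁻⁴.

α/ε ≈ 0.874

Balance: αS·A = εσ·1A·T⁴ ⇒ α/ε = σT⁴/S.
α/ε = 5.67×10⁻⁸·(390)⁴/1500 = 5.67×10⁻⁸·2.313×10¹⁰/1500.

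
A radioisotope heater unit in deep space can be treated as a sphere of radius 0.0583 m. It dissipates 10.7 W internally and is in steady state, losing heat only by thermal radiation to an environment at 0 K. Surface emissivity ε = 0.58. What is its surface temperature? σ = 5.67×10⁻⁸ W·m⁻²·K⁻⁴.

Steady state: internal power = radiated power, P = εσA T⁴.
Radiating area A = 4πr² = 0.04271 m².
T⁴ = P/(εσA) = 10.7/(0.58·5.67×10⁻⁸·0.04271) = 7.618×10⁹ K⁴.
T = (7.618×10⁹)^(1/4).

T ≈ 295 K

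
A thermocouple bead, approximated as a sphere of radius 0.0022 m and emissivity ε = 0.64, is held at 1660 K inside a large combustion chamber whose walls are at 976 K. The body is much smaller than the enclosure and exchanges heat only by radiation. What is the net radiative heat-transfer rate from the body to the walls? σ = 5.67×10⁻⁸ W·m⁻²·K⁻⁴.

For a small grey body in a large enclosure: P_net = εσA(T_body⁴ − T_wall⁴).
A = 4πr² = 6.082×10⁻⁵ m²; T_body⁴ − T_wall⁴ = 7.593×10¹² − 9.074×10¹¹ = 6.686×10¹² K⁴.
|P_net| = 0.64·5.67×10⁻⁸·6.082×10⁻⁵·6.686×10¹².

P_net ≈ 14.8 W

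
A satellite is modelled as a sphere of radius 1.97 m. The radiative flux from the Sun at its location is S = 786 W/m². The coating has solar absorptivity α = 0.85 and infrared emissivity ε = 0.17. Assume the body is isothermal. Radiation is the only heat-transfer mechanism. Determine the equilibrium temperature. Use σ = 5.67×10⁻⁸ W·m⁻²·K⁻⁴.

T ≈ 363 K

At equilibrium, absorbed power = emitted power.
Absorbing cross-section = πr² = 12.19 m²; emitting surface = 4πr² = 48.77 m² (ratio 4).
αS·A_cross = εσ·A_surf·T⁴  ⇒  T⁴ = αS/(ε·4σ).
T⁴ = 0.850·786/(0.17·4·5.67×10⁻⁸) = 1.733×10¹⁰ K⁴.
T = (1.733×10¹⁰)^(1/4).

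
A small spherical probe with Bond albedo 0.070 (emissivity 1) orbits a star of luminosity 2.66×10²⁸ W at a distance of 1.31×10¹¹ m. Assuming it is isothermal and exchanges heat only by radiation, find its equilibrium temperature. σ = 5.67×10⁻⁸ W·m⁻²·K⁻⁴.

First find the stellar flux at distance d: S = L/(4πd²) = 2.66×10²⁸/(4π·(1.31×10¹¹)²) = 1.233×10⁵ W/m².
For an isothermal sphere, absorbed (1−a)S·πr² = emitted σ·4πr²·T⁴, so T⁴ = (1−a)S/(4σ).
T⁴ = 0.930·1.233×10⁵/(4·5.67×10⁻⁸) = 5.058×10¹¹ K⁴.

T ≈ 843 K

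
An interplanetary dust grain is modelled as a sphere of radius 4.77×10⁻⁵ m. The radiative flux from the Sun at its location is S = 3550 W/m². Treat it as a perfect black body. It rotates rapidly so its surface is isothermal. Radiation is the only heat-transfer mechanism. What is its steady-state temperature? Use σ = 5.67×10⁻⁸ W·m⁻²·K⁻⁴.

T ≈ 354 K

At equilibrium, absorbed power = emitted power.
Absorbing cross-section = πr² = 7.148×10⁻⁹ m²; emitting surface = 4πr² = 2.859×10⁻⁸ m² (ratio 4).
S·A_cross = εσ·A_surf·T⁴  ⇒  T⁴ = S/(4σ).
T⁴ = 1.00·3550/(4·5.67×10⁻⁸) = 1.565×10¹⁰ K⁴.
T = (1.565×10¹⁰)^(1/4).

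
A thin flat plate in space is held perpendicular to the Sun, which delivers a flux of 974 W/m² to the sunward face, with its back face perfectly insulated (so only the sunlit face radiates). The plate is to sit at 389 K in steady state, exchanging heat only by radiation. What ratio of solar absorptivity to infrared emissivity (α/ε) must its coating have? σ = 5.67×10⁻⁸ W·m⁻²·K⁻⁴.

α/ε ≈ 1.33

Balance: αS·A = εσ·1A·T⁴ ⇒ α/ε = σT⁴/S.
α/ε = 5.67×10⁻⁸·(389)⁴/974 = 5.67×10⁻⁸·2.290×10¹⁰/974.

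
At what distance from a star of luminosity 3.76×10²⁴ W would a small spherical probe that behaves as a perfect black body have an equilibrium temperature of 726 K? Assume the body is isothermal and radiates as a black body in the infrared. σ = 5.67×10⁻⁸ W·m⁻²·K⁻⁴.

For an isothermal black-emitting sphere, (1−a)S·πr² = σ·4πr²·T⁴ ⇒ S = 4σT⁴/(1−a).
S = 4·5.67×10⁻⁸·(726)⁴/1.00 = 63010 W/m².
Flux falls as S = L/(4πd²), so d = √(L/(4πS)) = √(3.76×10²⁴/(4π·63010)).

d ≈ 2.18×10⁹ m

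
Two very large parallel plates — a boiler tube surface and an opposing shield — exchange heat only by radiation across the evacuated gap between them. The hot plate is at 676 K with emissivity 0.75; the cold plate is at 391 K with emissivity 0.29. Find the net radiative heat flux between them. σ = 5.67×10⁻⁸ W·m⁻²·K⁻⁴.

q ≈ 2780 W/m²

For two infinite grey parallel plates, q = σ(T₁⁴ − T₂⁴)/(1/ε₁ + 1/ε₂ − 1).
T₁⁴ − T₂⁴ = 2.088×10¹¹ − 2.337×10¹⁰ = 1.855×10¹¹ K⁴.
1/ε₁ + 1/ε₂ − 1 = 1.333 + 3.448 − 1 = 3.782.
q = 5.67×10⁻⁸ × 1.855×10¹¹ / 3.782.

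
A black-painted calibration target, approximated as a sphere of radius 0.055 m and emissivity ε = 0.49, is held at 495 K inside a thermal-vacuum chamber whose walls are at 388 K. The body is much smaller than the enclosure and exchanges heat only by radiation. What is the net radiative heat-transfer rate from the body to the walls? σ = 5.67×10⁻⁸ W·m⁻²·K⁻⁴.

P_net ≈ 39.5 W

For a small grey body in a large enclosure: P_net = εσA(T_body⁴ − T_wall⁴).
A = 4πr² = 0.03801 m²; T_body⁴ − T_wall⁴ = 6.004×10¹⁰ − 2.266×10¹⁰ = 3.737×10¹⁰ K⁴.
|P_net| = 0.49·5.67×10⁻⁸·0.03801·3.737×10¹⁰.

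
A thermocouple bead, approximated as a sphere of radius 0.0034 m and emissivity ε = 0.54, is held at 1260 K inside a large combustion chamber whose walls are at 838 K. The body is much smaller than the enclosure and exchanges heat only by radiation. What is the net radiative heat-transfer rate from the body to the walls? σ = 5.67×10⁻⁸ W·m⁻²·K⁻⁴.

P_net ≈ 9.02 W

For a small grey body in a large enclosure: P_net = εσA(T_body⁴ − T_wall⁴).
A = 4πr² = 1.453×10⁻⁴ m²; T_body⁴ − T_wall⁴ = 2.520×10¹² − 4.931×10¹¹ = 2.027×10¹² K⁴.
|P_net| = 0.54·5.67×10⁻⁸·1.453×10⁻⁴·2.027×10¹².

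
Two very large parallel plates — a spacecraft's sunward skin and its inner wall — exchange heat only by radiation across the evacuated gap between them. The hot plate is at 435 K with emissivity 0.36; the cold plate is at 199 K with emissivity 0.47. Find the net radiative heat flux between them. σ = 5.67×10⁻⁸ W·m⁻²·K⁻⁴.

q ≈ 497 W/m²

For two infinite grey parallel plates, q = σ(T₁⁴ − T₂⁴)/(1/ε₁ + 1/ε₂ − 1).
T₁⁴ − T₂⁴ = 3.581×10¹⁰ − 1.568×10⁹ = 3.424×10¹⁰ K⁴.
1/ε₁ + 1/ε₂ − 1 = 2.778 + 2.128 − 1 = 3.905.
q = 5.67×10⁻⁸ × 3.424×10¹⁰ / 3.905.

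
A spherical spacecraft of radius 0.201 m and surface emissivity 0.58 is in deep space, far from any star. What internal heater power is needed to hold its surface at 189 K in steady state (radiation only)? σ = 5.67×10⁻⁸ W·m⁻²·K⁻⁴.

P = εσ·4πr²·T⁴.
4πr² = 0.5077 m²; T⁴ = 1.276×10⁹ K⁴.
P = 0.58·5.67×10⁻⁸·0.5077·1.276×10⁹.

P ≈ 21.3 W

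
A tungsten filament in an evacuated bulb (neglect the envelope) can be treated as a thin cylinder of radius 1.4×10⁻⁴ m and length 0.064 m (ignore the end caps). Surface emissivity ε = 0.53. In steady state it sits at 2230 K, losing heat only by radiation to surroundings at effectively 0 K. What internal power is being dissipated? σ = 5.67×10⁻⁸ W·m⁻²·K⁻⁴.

Steady state: P = εσA T⁴.
A = 2πrL = 5.630×10⁻⁵ m²; T⁴ = (2230)⁴ = 2.473×10¹³ K⁴.
P = 0.53 × 5.67×10⁻⁸ × 5.630×10⁻⁵ × 2.473×10¹³.

P ≈ 41.8 W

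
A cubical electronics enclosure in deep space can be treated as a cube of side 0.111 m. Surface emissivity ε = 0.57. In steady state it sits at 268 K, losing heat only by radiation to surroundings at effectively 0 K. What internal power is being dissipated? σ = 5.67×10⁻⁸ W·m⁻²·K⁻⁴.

Steady state: P = εσA T⁴.
A = 6L² = 0.07393 m²; T⁴ = (268)⁴ = 5.159×10⁹ K⁴.
P = 0.57 × 5.67×10⁻⁸ × 0.07393 × 5.159×10⁹.

P ≈ 12.3 W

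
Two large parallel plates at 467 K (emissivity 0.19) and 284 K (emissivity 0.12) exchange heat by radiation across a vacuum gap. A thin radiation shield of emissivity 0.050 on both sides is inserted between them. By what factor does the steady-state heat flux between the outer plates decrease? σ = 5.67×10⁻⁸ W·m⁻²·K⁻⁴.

Without shield: q₀ = σΔ(T⁴)/(1/ε₁+1/ε₂−1) with denominator 12.60.
With shield the two gaps are in series; the resistances add: (1/ε₁+1/ε_s−1)+(1/ε_s+1/ε₂−1) = 24.26+27.33 = 51.60.
Heat-flux ratio q₀/q = 51.60/12.60.

factor ≈ 4.10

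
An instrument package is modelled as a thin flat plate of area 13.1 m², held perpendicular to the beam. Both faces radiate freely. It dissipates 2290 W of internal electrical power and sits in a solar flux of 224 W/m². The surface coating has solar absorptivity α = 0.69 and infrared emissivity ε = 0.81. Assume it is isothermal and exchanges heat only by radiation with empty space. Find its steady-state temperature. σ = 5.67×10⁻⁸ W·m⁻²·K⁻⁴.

At steady state, absorbed solar power + internal power = radiated power.
Absorbed: α·S·A_cross = 0.69·224·13.10 = 2025 W (cross-section A).
Total input = 2025 + 2290 = 4315 W.
Radiated: εσ·A_surf·T⁴ with A_surf = 2A = 26.20 m².
T⁴ = 4315/(0.81·5.67×10⁻⁸·26.20) = 3.586×10⁹ K⁴.

T ≈ 245 K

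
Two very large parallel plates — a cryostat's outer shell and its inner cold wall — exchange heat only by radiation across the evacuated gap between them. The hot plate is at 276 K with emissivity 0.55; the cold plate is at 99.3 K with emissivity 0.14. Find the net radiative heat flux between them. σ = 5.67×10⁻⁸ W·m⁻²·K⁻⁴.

q ≈ 40.6 W/m²

For two infinite grey parallel plates, q = σ(T₁⁴ − T₂⁴)/(1/ε₁ + 1/ε₂ − 1).
T₁⁴ − T₂⁴ = 5.803×10⁹ − 9.723×10⁷ = 5.706×10⁹ K⁴.
1/ε₁ + 1/ε₂ − 1 = 1.818 + 7.143 − 1 = 7.961.
q = 5.67×10⁻⁸ × 5.706×10⁹ / 7.961.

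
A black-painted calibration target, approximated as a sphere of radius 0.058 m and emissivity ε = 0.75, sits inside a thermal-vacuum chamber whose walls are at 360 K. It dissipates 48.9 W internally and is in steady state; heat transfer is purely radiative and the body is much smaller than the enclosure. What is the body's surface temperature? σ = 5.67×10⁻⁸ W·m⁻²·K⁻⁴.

For a small grey body in a large enclosure, net radiated power = εσA(T⁴ − T_w⁴).
Steady state: P = εσA(T⁴ − T_w⁴) with A = 4πr² = 0.04227 m².
T⁴ = P/(εσA) + T_w⁴ = 48.9/(0.75·5.67×10⁻⁸·0.04227) + (360)⁴
    = 2.720×10¹⁰ + 1.680×10¹⁰ = 4.400×10¹⁰ K⁴.

T ≈ 458 K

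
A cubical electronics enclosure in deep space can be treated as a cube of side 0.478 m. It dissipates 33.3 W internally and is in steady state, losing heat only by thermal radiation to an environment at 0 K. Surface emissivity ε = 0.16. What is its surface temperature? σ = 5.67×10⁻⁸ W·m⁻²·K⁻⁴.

Steady state: internal power = radiated power, P = εσA T⁴.
Radiating area A = 6L² = 1.371 m².
T⁴ = P/(εσA) = 33.3/(0.16·5.67×10⁻⁸·1.371) = 2.678×10⁹ K⁴.
T = (2.678×10⁹)^(1/4).

T ≈ 227 K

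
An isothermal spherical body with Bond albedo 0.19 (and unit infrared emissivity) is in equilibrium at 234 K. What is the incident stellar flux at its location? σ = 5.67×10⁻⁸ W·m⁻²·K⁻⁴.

(1−a)S·πr² = σ·4πr²·T⁴ ⇒ S = 4σT⁴/(1−a).
S = 4·5.67×10⁻⁸·2.998×10⁹/0.810.

S ≈ 840 W/m²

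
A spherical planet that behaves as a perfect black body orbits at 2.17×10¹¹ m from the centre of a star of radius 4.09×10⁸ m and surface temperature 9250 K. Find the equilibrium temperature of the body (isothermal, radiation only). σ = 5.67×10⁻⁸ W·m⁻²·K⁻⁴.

The star's surface emits σT_*⁴; at distance d the flux is S = σT_*⁴(R_*/d)².
S = 5.67×10⁻⁸·(9250)⁴·(4.09×10⁸/2.17×10¹¹)² = 1475 W/m².
For an isothermal sphere T⁴ = (1−a)S/(4σ) = 6.502×10⁹ K⁴.

T ≈ 284 K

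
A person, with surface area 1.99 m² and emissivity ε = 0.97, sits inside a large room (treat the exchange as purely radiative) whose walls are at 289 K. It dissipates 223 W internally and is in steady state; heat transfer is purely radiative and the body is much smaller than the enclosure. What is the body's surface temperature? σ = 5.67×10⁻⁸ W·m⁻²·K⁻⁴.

T ≈ 308 K

For a small grey body in a large enclosure, net radiated power = εσA(T⁴ − T_w⁴).
Steady state: P = εσA(T⁴ − T_w⁴) with A = 1.99 m².
T⁴ = P/(εσA) + T_w⁴ = 223/(0.97·5.67×10⁻⁸·1.990) + (289)⁴
    = 2.037×10⁹ + 6.976×10⁹ = 9.013×10⁹ K⁴.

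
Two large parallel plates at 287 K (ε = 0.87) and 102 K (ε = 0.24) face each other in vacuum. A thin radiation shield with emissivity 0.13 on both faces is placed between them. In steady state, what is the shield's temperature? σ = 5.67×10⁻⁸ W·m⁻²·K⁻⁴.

In steady state the net flux on the hot side equals that on the cold side.
σ(T₁⁴−T_s⁴)/D₁ = σ(T_s⁴−T₂⁴)/D₂, with D₁ = 1/ε₁+1/ε_s−1 = 7.842, D₂ = 1/ε_s+1/ε₂−1 = 10.86.
Solve for T_s⁴: T_s⁴ = (D₂·T₁⁴ + D₁·T₂⁴)/(D₁+D₂) = 3.985×10⁹ K⁴.

T_s ≈ 251 K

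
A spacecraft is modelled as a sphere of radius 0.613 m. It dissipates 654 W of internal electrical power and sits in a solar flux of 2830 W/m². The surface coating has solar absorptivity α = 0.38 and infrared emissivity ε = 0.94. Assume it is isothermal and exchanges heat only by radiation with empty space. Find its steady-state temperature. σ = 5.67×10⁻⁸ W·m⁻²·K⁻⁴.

At steady state, absorbed solar power + internal power = radiated power.
Absorbed: α·S·A_cross = 0.38·2830·1.181 = 1270 W (cross-section πr²).
Total input = 1270 + 654 = 1924 W.
Radiated: εσ·A_surf·T⁴ with A_surf = 4πr² = 4.722 m².
T⁴ = 1924/(0.94·5.67×10⁻⁸·4.722) = 7.643×10⁹ K⁴.

T ≈ 296 K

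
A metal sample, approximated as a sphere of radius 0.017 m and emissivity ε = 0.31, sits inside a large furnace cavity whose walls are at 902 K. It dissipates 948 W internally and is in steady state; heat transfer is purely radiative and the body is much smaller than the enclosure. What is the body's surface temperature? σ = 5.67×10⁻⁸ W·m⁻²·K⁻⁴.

For a small grey body in a large enclosure, net radiated power = εσA(T⁴ − T_w⁴).
Steady state: P = εσA(T⁴ − T_w⁴) with A = 4πr² = 0.003632 m².
T⁴ = P/(εσA) + T_w⁴ = 948/(0.31·5.67×10⁻⁸·0.003632) + (902)⁴
    = 1.485×10¹³ + 6.620×10¹¹ = 1.551×10¹³ K⁴.

T ≈ 1980 K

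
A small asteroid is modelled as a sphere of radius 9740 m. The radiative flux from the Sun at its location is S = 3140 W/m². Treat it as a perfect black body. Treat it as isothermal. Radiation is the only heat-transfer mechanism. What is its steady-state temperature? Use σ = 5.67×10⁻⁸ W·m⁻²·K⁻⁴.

T ≈ 343 K

At equilibrium, absorbed power = emitted power.
Absorbing cross-section = πr² = 2.980×10⁸ m²; emitting surface = 4πr² = 1.192×10⁹ m² (ratio 4).
S·A_cross = εσ·A_surf·T⁴  ⇒  T⁴ = S/(4σ).
T⁴ = 1.00·3140/(4·5.67×10⁻⁸) = 1.384×10¹⁰ K⁴.
T = (1.384×10¹⁰)^(1/4).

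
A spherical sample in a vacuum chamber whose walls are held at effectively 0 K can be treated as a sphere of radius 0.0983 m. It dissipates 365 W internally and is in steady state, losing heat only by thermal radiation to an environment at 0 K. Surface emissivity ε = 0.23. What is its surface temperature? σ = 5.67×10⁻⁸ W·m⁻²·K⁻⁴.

Steady state: internal power = radiated power, P = εσA T⁴.
Radiating area A = 4πr² = 0.1214 m².
T⁴ = P/(εσA) = 365/(0.23·5.67×10⁻⁸·0.1214) = 2.305×10¹¹ K⁴.
T = (2.305×10¹¹)^(1/4).

T ≈ 693 K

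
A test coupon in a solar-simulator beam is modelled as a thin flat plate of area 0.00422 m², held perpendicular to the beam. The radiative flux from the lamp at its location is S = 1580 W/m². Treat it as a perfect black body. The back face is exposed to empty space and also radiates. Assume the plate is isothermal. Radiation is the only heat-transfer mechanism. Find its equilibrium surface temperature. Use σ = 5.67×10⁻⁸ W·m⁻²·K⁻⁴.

At equilibrium, absorbed power = emitted power.
Absorbing cross-section = A = 0.004220 m²; emitting surface = 2A = 0.008440 m² (ratio 2).
S·A_cross = εσ·A_surf·T⁴  ⇒  T⁴ = S/(2σ).
T⁴ = 1.00·1580/(2·5.67×10⁻⁸) = 1.393×10¹⁰ K⁴.
T = (1.393×10¹⁰)^(1/4).

T ≈ 344 K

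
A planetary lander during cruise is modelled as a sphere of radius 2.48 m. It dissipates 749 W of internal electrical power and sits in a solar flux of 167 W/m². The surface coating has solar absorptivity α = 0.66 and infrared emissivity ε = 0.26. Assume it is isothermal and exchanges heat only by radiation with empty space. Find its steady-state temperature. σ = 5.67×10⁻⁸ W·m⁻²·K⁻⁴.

At steady state, absorbed solar power + internal power = radiated power.
Absorbed: α·S·A_cross = 0.66·167·19.32 = 2130 W (cross-section πr²).
Total input = 2130 + 749 = 2879 W.
Radiated: εσ·A_surf·T⁴ with A_surf = 4πr² = 77.29 m².
T⁴ = 2879/(0.26·5.67×10⁻⁸·77.29) = 2.527×10⁹ K⁴.

T ≈ 224 K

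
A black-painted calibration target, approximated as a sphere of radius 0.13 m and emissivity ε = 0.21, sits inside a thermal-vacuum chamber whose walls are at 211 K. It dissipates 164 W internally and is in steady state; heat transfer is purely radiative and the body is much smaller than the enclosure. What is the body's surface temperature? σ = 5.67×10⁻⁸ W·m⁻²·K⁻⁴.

T ≈ 508 K

For a small grey body in a large enclosure, net radiated power = εσA(T⁴ − T_w⁴).
Steady state: P = εσA(T⁴ − T_w⁴) with A = 4πr² = 0.2124 m².
T⁴ = P/(εσA) + T_w⁴ = 164/(0.21·5.67×10⁻⁸·0.2124) + (211)⁴
    = 6.486×10¹⁰ + 1.982×10⁹ = 6.684×10¹⁰ K⁴.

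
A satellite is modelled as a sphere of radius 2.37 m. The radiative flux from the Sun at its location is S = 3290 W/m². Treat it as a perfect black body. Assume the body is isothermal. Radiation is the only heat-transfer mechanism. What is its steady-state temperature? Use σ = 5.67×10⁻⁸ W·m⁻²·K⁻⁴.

T ≈ 347 K

At equilibrium, absorbed power = emitted power.
Absorbing cross-section = πr² = 17.65 m²; emitting surface = 4πr² = 70.58 m² (ratio 4).
S·A_cross = εσ·A_surf·T⁴  ⇒  T⁴ = S/(4σ).
T⁴ = 1.00·3290/(4·5.67×10⁻⁸) = 1.451×10¹⁰ K⁴.
T = (1.451×10¹⁰)^(1/4).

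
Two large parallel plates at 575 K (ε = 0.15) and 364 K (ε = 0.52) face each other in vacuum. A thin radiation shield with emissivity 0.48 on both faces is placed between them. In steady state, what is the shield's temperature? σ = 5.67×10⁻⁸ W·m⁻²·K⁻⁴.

In steady state the net flux on the hot side equals that on the cold side.
σ(T₁⁴−T_s⁴)/D₁ = σ(T_s⁴−T₂⁴)/D₂, with D₁ = 1/ε₁+1/ε_s−1 = 7.750, D₂ = 1/ε_s+1/ε₂−1 = 3.006.
Solve for T_s⁴: T_s⁴ = (D₂·T₁⁴ + D₁·T₂⁴)/(D₁+D₂) = 4.320×10¹⁰ K⁴.

T_s ≈ 456 K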